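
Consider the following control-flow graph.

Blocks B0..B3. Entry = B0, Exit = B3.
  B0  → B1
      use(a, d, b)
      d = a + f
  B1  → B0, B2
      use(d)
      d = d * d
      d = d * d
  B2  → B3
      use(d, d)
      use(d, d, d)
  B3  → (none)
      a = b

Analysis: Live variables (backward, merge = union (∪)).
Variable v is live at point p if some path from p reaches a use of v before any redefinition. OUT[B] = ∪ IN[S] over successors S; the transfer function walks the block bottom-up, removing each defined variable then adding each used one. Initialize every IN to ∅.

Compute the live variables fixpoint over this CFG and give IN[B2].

Answer: {b, d}

Working:
Per-block solution:
  B0: | IN={a, b, d, f} | OUT={a, b, d, f}
  B1: | IN={a, b, d, f} | OUT={a, b, d, f}
  B2: | IN={b, d} | OUT={b}
  B3: | IN={b} | OUT={}

Merge at B2: OUT[B2] = IN[B3] = {b}
Applying B2's transfer function to that OUT value gives IN[B2] (row B2 above).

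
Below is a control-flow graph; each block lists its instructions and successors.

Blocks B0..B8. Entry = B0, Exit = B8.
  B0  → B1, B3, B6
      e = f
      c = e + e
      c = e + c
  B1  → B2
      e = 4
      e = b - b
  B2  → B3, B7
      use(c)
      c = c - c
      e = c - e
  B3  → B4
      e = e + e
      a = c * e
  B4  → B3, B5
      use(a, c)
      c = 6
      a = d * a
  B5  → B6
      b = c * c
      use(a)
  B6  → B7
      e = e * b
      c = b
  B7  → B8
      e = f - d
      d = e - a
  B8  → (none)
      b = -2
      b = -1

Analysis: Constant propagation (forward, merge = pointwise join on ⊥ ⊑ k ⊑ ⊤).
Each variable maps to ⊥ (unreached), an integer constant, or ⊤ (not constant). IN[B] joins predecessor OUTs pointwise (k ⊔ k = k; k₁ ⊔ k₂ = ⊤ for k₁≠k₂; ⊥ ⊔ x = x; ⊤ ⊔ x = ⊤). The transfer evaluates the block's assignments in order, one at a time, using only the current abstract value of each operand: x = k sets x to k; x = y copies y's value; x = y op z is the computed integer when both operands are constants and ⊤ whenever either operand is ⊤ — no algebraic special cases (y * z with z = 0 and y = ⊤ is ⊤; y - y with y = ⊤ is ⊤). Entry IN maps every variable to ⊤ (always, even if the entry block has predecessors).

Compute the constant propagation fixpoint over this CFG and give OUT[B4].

Converged values:
  B0:   IN=(all ⊤)   OUT=(all ⊤)
  B1:   IN=(all ⊤)   OUT=(all ⊤)
  B2:   IN=(all ⊤)   OUT=(all ⊤)
  B3:   IN=(all ⊤)   OUT=(all ⊤)
  B4:   IN=(all ⊤)   OUT={c:6; rest ⊤}
  B5:   IN={c:6; rest ⊤}   OUT={b:36, c:6; rest ⊤}
  B6:   IN=(all ⊤)   OUT=(all ⊤)
  B7:   IN=(all ⊤)   OUT=(all ⊤)
  B8:   IN=(all ⊤)   OUT={b:-1; rest ⊤}

Merge at B4: IN[B4] = OUT[B3] = {a: ⊤, b: ⊤, c: ⊤, d: ⊤, e: ⊤, f: ⊤}
Applying B4's transfer function to that IN value gives OUT[B4] (row B4 above).

Answer: {a: ⊤, b: ⊤, c: 6, d: ⊤, e: ⊤, f: ⊤}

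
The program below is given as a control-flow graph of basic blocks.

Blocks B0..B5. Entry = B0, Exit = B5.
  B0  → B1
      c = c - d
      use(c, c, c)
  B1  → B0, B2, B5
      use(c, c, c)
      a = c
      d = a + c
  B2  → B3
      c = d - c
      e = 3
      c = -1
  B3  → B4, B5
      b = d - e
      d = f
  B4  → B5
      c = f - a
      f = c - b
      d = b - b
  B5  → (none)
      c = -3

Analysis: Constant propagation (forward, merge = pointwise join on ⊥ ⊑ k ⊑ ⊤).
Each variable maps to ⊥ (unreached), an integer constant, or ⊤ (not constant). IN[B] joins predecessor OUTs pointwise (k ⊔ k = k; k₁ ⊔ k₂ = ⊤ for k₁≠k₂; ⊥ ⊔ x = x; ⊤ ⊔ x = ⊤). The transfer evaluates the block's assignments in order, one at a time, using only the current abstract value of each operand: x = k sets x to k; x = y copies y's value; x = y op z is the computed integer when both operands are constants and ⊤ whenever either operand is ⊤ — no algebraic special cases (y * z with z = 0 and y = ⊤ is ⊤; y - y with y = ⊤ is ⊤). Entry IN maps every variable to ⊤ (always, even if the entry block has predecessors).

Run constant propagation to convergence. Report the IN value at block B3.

Fixpoint table:
  B0: | IN=(all ⊤) | OUT=(all ⊤)
  B1: | IN=(all ⊤) | OUT=(all ⊤)
  B2: | IN=(all ⊤) | OUT={c:-1, e:3; rest ⊤}
  B3: | IN={c:-1, e:3; rest ⊤} | OUT={c:-1, e:3; rest ⊤}
  B4: | IN={c:-1, e:3; rest ⊤} | OUT={e:3; rest ⊤}
  B5: | IN=(all ⊤) | OUT={c:-3; rest ⊤}

Merge at B3: IN[B3] = OUT[B2] = {a: ⊤, b: ⊤, c: -1, d: ⊤, e: 3, f: ⊤}

Answer: {a: ⊤, b: ⊤, c: -1, d: ⊤, e: 3, f: ⊤}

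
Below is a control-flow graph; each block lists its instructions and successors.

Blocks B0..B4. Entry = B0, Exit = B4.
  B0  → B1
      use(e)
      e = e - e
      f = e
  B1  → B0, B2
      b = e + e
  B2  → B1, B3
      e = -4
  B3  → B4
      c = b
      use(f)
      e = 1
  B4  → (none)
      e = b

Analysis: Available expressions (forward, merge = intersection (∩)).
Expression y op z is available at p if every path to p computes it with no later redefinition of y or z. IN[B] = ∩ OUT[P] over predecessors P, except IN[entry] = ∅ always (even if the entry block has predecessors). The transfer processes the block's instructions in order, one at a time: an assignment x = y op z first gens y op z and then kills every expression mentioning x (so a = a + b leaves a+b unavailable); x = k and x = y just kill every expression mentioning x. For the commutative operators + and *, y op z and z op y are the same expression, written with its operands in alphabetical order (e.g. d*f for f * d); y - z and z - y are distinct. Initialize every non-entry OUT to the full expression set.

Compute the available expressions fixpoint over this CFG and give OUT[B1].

Per-block solution:
  B0: | IN={} | OUT={}
  B1: | IN={} | OUT={e+e}
  B2: | IN={e+e} | OUT={}
  B3: | IN={} | OUT={}
  B4: | IN={} | OUT={}

Merge at B1: IN[B1] = OUT[B0] ∩ OUT[B2] = {}
Applying B1's transfer function to that IN value gives OUT[B1] (row B1 above).

Answer: {e+e}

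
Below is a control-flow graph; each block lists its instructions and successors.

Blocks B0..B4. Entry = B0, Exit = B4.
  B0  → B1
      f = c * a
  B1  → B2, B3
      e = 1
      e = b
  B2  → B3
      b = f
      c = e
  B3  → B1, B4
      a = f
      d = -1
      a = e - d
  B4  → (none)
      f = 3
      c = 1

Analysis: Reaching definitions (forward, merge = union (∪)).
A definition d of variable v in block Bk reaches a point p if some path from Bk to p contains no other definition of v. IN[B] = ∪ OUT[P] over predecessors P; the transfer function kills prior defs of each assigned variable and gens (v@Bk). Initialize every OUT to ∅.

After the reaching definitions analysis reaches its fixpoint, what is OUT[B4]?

Answer: {a@B3, b@B2, c@B4, d@B3, e@B1, f@B4}

Working:
Per-block solution:
  B0: | IN={} | OUT={f@B0}
  B1: | IN={a@B3, b@B2, c@B2, d@B3, e@B1, f@B0} | OUT={a@B3, b@B2, c@B2, d@B3, e@B1, f@B0}
  B2: | IN={a@B3, b@B2, c@B2, d@B3, e@B1, f@B0} | OUT={a@B3, b@B2, c@B2, d@B3, e@B1, f@B0}
  B3: | IN={a@B3, b@B2, c@B2, d@B3, e@B1, f@B0} | OUT={a@B3, b@B2, c@B2, d@B3, e@B1, f@B0}
  B4: | IN={a@B3, b@B2, c@B2, d@B3, e@B1, f@B0} | OUT={a@B3, b@B2, c@B4, d@B3, e@B1, f@B4}

Merge at B4: IN[B4] = OUT[B3] = {a@B3, b@B2, c@B2, d@B3, e@B1, f@B0}
Applying B4's transfer function to that IN value gives OUT[B4] (row B4 above).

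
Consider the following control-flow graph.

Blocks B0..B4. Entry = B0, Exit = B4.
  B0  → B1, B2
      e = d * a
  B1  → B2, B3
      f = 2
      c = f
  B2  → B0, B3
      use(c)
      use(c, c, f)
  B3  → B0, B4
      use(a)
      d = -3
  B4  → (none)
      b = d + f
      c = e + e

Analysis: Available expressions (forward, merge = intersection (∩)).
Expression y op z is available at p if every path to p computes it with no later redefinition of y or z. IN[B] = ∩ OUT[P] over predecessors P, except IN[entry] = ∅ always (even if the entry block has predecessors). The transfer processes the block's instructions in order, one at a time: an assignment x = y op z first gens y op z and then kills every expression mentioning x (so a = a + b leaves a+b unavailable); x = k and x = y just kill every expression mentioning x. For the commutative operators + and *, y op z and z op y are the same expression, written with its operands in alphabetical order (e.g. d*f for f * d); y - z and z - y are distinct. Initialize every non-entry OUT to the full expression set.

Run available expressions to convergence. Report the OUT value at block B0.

Answer: {a*d}

Working:
Converged values:
  B0:   IN={}   OUT={a*d}
  B1:   IN={a*d}   OUT={a*d}
  B2:   IN={a*d}   OUT={a*d}
  B3:   IN={a*d}   OUT={}
  B4:   IN={}   OUT={d+f, e+e}

Merge at B0 (entry node, so the boundary value {} is joined with the incoming edge(s)): IN[B0] = {} ∩ OUT[B2] ∩ OUT[B3] = {}
Applying B0's transfer function to that IN value gives OUT[B0] (row B0 above).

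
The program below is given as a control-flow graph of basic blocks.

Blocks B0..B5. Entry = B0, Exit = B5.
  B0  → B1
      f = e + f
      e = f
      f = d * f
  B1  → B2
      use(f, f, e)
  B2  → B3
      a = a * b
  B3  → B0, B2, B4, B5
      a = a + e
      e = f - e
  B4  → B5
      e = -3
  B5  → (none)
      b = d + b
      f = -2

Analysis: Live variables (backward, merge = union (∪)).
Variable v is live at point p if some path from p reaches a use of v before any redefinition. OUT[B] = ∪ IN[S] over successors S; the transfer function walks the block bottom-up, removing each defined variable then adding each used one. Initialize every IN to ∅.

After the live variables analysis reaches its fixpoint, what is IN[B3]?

Fixpoint table:
  B0: | IN={a, b, d, e, f} | OUT={a, b, d, e, f}
  B1: | IN={a, b, d, e, f} | OUT={a, b, d, e, f}
  B2: | IN={a, b, d, e, f} | OUT={a, b, d, e, f}
  B3: | IN={a, b, d, e, f} | OUT={a, b, d, e, f}
  B4: | IN={b, d} | OUT={b, d}
  B5: | IN={b, d} | OUT={}

Merge at B3: OUT[B3] = IN[B0] ⊔ IN[B2] ⊔ IN[B4] ⊔ IN[B5] = {a, b, d, e, f}
Applying B3's transfer function to that OUT value gives IN[B3] (row B3 above).

Answer: {a, b, d, e, f}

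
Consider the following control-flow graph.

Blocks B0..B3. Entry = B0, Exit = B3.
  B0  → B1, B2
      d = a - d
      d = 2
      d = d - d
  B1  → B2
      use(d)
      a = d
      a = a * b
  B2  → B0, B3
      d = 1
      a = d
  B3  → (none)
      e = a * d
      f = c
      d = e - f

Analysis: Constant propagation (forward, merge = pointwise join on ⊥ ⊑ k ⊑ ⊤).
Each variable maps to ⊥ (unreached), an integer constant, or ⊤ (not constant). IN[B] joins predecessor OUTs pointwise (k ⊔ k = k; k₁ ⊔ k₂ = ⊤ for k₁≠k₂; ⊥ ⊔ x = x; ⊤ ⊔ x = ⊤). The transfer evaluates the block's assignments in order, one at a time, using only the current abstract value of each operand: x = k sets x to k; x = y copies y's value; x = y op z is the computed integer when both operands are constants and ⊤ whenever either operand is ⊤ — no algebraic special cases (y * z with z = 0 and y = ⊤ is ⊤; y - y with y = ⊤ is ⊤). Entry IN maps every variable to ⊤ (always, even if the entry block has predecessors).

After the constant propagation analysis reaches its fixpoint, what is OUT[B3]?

Answer: {a: 1, b: ⊤, c: ⊤, d: ⊤, e: 1, f: ⊤}

Working:
Converged values:
  B0:   IN=(all ⊤)   OUT={d:0; rest ⊤}
  B1:   IN={d:0; rest ⊤}   OUT={d:0; rest ⊤}
  B2:   IN={d:0; rest ⊤}   OUT={a:1, d:1; rest ⊤}
  B3:   IN={a:1, d:1; rest ⊤}   OUT={a:1, e:1; rest ⊤}

Merge at B3: IN[B3] = OUT[B2] = {a: 1, b: ⊤, c: ⊤, d: 1, e: ⊤, f: ⊤}
Applying B3's transfer function to that IN value gives OUT[B3] (row B3 above).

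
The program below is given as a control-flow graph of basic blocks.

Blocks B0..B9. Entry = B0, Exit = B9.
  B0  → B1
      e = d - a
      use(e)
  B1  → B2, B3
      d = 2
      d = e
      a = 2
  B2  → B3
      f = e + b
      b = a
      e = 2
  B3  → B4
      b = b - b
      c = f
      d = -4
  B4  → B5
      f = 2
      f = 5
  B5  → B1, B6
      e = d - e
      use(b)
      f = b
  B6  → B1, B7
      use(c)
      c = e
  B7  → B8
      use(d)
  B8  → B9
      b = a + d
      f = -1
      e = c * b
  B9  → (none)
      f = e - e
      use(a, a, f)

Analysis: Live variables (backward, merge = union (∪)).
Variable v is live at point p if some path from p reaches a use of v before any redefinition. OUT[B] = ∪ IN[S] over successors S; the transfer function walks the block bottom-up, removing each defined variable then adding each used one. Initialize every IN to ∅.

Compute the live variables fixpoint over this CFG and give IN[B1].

Answer: {b, e, f}

Working:
Fixpoint table:
  B0:  IN={a, b, d, f}  OUT={b, e, f}
  B1:  IN={b, e, f}  OUT={a, b, e, f}
  B2:  IN={a, b, e}  OUT={a, b, e, f}
  B3:  IN={a, b, e, f}  OUT={a, b, c, d, e}
  B4:  IN={a, b, c, d, e}  OUT={a, b, c, d, e}
  B5:  IN={a, b, c, d, e}  OUT={a, b, c, d, e, f}
  B6:  IN={a, b, c, d, e, f}  OUT={a, b, c, d, e, f}
  B7:  IN={a, c, d}  OUT={a, c, d}
  B8:  IN={a, c, d}  OUT={a, e}
  B9:  IN={a, e}  OUT={}

Merge at B1: OUT[B1] = IN[B2] ⊔ IN[B3] = {a, b, e, f}
Applying B1's transfer function to that OUT value gives IN[B1] (row B1 above).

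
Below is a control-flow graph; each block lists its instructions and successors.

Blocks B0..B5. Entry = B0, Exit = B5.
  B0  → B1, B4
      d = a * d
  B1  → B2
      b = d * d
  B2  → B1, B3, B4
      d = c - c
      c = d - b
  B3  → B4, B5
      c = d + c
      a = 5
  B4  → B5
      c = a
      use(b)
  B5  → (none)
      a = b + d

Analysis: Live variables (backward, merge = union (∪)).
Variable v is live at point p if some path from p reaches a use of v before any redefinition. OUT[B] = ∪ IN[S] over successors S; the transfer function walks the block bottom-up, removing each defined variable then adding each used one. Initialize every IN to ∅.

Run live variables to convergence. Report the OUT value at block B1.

Answer: {a, b, c}

Trace:
Per-block solution:
  B0:   IN={a, b, c, d}   OUT={a, b, c, d}
  B1:   IN={a, c, d}   OUT={a, b, c}
  B2:   IN={a, b, c}   OUT={a, b, c, d}
  B3:   IN={b, c, d}   OUT={a, b, d}
  B4:   IN={a, b, d}   OUT={b, d}
  B5:   IN={b, d}   OUT={}

Merge at B1: OUT[B1] = IN[B2] = {a, b, c}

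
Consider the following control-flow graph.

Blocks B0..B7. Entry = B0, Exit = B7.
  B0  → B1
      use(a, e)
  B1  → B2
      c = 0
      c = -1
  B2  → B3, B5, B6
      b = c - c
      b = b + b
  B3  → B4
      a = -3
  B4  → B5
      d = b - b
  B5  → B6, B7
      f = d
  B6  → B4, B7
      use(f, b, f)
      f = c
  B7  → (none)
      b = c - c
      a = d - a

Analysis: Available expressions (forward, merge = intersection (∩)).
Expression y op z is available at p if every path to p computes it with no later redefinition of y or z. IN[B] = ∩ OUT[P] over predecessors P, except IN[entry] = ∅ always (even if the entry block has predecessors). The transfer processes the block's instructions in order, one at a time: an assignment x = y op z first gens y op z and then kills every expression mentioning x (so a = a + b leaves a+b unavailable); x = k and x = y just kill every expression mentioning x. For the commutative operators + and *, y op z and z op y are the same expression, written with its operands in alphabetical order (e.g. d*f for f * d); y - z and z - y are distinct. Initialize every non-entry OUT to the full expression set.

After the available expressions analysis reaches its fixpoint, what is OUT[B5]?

Converged values:
  B0:  IN={}  OUT={}
  B1:  IN={}  OUT={}
  B2:  IN={}  OUT={c-c}
  B3:  IN={c-c}  OUT={c-c}
  B4:  IN={c-c}  OUT={b-b, c-c}
  B5:  IN={c-c}  OUT={c-c}
  B6:  IN={c-c}  OUT={c-c}
  B7:  IN={c-c}  OUT={c-c}

Merge at B5: IN[B5] = OUT[B2] ∩ OUT[B4] = {c-c}
Applying B5's transfer function to that IN value gives OUT[B5] (row B5 above).

Answer: {c-c}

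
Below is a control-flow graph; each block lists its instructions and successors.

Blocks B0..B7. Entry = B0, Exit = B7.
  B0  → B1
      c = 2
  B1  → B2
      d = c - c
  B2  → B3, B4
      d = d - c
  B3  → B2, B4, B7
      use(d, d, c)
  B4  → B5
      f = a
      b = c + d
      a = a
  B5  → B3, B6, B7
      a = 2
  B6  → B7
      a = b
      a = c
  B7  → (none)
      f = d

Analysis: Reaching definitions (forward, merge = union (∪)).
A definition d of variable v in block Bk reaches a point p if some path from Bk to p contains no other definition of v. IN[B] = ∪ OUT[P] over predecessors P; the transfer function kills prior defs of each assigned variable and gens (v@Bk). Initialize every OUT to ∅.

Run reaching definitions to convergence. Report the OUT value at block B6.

Answer: {a@B6, b@B4, c@B0, d@B2, f@B4}

Derivation:
Per-block solution:
  B0: | IN={} | OUT={c@B0}
  B1: | IN={c@B0} | OUT={c@B0, d@B1}
  B2: | IN={a@B5, b@B4, c@B0, d@B1, d@B2, f@B4} | OUT={a@B5, b@B4, c@B0, d@B2, f@B4}
  B3: | IN={a@B5, b@B4, c@B0, d@B2, f@B4} | OUT={a@B5, b@B4, c@B0, d@B2, f@B4}
  B4: | IN={a@B5, b@B4, c@B0, d@B2, f@B4} | OUT={a@B4, b@B4, c@B0, d@B2, f@B4}
  B5: | IN={a@B4, b@B4, c@B0, d@B2, f@B4} | OUT={a@B5, b@B4, c@B0, d@B2, f@B4}
  B6: | IN={a@B5, b@B4, c@B0, d@B2, f@B4} | OUT={a@B6, b@B4, c@B0, d@B2, f@B4}
  B7: | IN={a@B5, a@B6, b@B4, c@B0, d@B2, f@B4} | OUT={a@B5, a@B6, b@B4, c@B0, d@B2, f@B7}

Merge at B6: IN[B6] = OUT[B5] = {a@B5, b@B4, c@B0, d@B2, f@B4}
Applying B6's transfer function to that IN value gives OUT[B6] (row B6 above).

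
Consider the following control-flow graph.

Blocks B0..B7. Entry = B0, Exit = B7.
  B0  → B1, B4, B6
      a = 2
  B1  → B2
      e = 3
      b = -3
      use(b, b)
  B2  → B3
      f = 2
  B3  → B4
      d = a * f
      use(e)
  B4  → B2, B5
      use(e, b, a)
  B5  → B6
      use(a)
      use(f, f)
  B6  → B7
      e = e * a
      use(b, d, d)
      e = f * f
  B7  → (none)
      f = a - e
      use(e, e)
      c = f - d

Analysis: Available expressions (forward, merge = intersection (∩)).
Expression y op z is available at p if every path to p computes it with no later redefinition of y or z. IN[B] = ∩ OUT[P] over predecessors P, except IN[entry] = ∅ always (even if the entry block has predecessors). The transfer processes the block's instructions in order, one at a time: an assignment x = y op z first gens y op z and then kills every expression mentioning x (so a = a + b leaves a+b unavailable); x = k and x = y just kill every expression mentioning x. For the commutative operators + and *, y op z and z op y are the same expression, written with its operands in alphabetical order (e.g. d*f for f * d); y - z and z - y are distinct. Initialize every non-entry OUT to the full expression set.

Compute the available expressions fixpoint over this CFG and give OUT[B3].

Per-block solution:
  B0: | IN={} | OUT={}
  B1: | IN={} | OUT={}
  B2: | IN={} | OUT={}
  B3: | IN={} | OUT={a*f}
  B4: | IN={} | OUT={}
  B5: | IN={} | OUT={}
  B6: | IN={} | OUT={f*f}
  B7: | IN={f*f} | OUT={a-e, f-d}

Merge at B3: IN[B3] = OUT[B2] = {}
Applying B3's transfer function to that IN value gives OUT[B3] (row B3 above).

Answer: {a*f}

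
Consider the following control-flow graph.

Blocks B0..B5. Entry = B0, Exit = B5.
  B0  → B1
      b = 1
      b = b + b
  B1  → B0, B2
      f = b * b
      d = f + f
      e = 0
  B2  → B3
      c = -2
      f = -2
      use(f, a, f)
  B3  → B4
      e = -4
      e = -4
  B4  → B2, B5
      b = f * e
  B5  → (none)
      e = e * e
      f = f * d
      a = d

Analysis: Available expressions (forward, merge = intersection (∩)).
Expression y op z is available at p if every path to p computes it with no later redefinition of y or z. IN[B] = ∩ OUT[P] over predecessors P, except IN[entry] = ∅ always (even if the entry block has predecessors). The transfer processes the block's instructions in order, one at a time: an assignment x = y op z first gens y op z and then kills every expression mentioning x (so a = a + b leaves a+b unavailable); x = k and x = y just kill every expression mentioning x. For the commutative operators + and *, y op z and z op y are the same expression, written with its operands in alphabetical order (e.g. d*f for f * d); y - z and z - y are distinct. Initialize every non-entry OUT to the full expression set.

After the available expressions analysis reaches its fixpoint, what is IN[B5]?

Answer: {e*f}

Working:
Fixpoint table:
  B0: | IN={} | OUT={}
  B1: | IN={} | OUT={b*b, f+f}
  B2: | IN={} | OUT={}
  B3: | IN={} | OUT={}
  B4: | IN={} | OUT={e*f}
  B5: | IN={e*f} | OUT={}

Merge at B5: IN[B5] = OUT[B4] = {e*f}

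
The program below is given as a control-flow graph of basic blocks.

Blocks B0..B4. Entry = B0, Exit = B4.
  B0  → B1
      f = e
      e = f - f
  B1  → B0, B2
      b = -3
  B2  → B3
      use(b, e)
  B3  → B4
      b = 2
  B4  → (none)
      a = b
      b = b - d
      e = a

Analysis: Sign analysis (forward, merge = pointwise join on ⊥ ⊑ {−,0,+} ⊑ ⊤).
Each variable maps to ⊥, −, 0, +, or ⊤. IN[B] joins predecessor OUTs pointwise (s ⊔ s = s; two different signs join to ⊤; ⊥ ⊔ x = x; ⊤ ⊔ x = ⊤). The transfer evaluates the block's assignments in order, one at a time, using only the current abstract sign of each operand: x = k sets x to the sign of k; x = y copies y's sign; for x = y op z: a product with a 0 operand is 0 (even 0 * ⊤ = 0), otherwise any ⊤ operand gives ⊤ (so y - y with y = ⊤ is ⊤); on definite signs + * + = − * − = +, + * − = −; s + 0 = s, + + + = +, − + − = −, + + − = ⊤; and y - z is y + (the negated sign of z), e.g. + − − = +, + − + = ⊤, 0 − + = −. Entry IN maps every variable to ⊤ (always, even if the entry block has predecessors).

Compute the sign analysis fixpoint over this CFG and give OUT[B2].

Answer: {a: ⊤, b: -, c: ⊤, d: ⊤, e: ⊤, f: ⊤}

Trace:
Per-block solution:
  B0:   IN=(all ⊤)   OUT=(all ⊤)
  B1:   IN=(all ⊤)   OUT={b:-; rest ⊤}
  B2:   IN={b:-; rest ⊤}   OUT={b:-; rest ⊤}
  B3:   IN={b:-; rest ⊤}   OUT={b:+; rest ⊤}
  B4:   IN={b:+; rest ⊤}   OUT={a:+, e:+; rest ⊤}

Merge at B2: IN[B2] = OUT[B1] = {a: ⊤, b: -, c: ⊤, d: ⊤, e: ⊤, f: ⊤}
Applying B2's transfer function to that IN value gives OUT[B2] (row B2 above).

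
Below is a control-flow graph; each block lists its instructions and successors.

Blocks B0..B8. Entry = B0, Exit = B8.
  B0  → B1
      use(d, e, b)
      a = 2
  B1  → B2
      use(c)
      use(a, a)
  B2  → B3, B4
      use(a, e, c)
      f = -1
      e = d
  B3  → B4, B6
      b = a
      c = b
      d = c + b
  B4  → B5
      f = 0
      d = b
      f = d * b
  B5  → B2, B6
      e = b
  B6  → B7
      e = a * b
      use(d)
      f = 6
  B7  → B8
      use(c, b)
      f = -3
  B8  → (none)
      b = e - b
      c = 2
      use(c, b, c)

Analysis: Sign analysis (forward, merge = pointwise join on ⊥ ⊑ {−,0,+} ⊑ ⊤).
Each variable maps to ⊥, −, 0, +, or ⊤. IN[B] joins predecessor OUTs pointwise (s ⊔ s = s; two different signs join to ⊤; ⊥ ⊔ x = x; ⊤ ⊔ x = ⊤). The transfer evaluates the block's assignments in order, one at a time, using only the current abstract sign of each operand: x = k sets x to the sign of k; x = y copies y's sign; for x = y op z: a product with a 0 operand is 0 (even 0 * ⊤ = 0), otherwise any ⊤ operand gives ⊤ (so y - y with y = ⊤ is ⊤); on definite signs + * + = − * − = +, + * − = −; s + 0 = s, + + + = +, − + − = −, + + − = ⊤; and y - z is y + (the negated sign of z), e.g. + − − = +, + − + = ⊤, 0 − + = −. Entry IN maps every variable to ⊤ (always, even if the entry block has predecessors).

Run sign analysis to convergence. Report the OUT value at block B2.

Answer: {a: +, b: ⊤, c: ⊤, d: ⊤, e: ⊤, f: -}

Derivation:
Per-block solution:
  B0: | IN=(all ⊤) | OUT={a:+; rest ⊤}
  B1: | IN={a:+; rest ⊤} | OUT={a:+; rest ⊤}
  B2: | IN={a:+; rest ⊤} | OUT={a:+, f:-; rest ⊤}
  B3: | IN={a:+, f:-; rest ⊤} | OUT={a:+, b:+, c:+, d:+, f:-; rest ⊤}
  B4: | IN={a:+, f:-; rest ⊤} | OUT={a:+; rest ⊤}
  B5: | IN={a:+; rest ⊤} | OUT={a:+; rest ⊤}
  B6: | IN={a:+; rest ⊤} | OUT={a:+, f:+; rest ⊤}
  B7: | IN={a:+, f:+; rest ⊤} | OUT={a:+, f:-; rest ⊤}
  B8: | IN={a:+, f:-; rest ⊤} | OUT={a:+, c:+, f:-; rest ⊤}

Merge at B2: IN[B2] = OUT[B1] ⊔ OUT[B5] = {a: +, b: ⊤, c: ⊤, d: ⊤, e: ⊤, f: ⊤}
Applying B2's transfer function to that IN value gives OUT[B2] (row B2 above).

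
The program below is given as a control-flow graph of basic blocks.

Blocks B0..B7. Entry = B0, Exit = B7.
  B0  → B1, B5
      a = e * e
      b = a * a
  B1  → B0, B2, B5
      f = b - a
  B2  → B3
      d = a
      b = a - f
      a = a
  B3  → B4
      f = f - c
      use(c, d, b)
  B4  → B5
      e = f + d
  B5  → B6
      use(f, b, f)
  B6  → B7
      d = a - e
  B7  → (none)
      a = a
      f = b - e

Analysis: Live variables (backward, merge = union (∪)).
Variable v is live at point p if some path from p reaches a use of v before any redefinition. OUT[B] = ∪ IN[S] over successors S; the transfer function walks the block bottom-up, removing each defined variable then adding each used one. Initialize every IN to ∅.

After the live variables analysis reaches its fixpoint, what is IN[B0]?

Answer: {c, e, f}

Derivation:
Converged values:
  B0: | IN={c, e, f} | OUT={a, b, c, e, f}
  B1: | IN={a, b, c, e} | OUT={a, b, c, e, f}
  B2: | IN={a, c, f} | OUT={a, b, c, d, f}
  B3: | IN={a, b, c, d, f} | OUT={a, b, d, f}
  B4: | IN={a, b, d, f} | OUT={a, b, e, f}
  B5: | IN={a, b, e, f} | OUT={a, b, e}
  B6: | IN={a, b, e} | OUT={a, b, e}
  B7: | IN={a, b, e} | OUT={}

Merge at B0: OUT[B0] = IN[B1] ⊔ IN[B5] = {a, b, c, e, f}
Applying B0's transfer function to that OUT value gives IN[B0] (row B0 above).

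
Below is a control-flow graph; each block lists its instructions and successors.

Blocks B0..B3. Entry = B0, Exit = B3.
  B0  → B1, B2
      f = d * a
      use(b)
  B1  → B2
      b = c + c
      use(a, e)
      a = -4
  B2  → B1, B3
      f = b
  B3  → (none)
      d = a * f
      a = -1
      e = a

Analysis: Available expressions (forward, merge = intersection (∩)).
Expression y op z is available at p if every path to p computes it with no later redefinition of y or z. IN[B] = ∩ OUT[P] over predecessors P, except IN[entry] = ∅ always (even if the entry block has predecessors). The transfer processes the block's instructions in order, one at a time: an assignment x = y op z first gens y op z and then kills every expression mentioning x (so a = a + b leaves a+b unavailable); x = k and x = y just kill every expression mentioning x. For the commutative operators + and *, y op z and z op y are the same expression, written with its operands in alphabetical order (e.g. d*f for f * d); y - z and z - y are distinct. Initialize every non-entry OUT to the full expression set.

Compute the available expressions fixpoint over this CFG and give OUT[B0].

Converged values:
  B0:   IN={}   OUT={a*d}
  B1:   IN={}   OUT={c+c}
  B2:   IN={}   OUT={}
  B3:   IN={}   OUT={}

B0 is the boundary node: IN[B0] = {}
Applying B0's transfer function to that IN value gives OUT[B0] (row B0 above).

Answer: {a*d}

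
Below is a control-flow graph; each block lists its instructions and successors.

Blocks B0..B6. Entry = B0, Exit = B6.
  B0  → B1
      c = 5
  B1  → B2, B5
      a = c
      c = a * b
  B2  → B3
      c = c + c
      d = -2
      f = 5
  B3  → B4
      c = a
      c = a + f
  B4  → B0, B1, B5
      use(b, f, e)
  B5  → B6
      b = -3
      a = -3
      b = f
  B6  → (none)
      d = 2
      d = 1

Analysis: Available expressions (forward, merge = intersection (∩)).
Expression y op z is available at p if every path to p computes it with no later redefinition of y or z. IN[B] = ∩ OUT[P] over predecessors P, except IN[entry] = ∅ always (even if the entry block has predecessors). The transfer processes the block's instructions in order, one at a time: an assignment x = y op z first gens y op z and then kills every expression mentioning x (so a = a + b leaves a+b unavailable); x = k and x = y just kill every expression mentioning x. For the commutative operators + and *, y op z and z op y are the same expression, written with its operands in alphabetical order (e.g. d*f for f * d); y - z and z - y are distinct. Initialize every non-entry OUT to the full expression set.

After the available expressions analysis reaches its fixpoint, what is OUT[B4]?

Converged values:
  B0: | IN={} | OUT={}
  B1: | IN={} | OUT={a*b}
  B2: | IN={a*b} | OUT={a*b}
  B3: | IN={a*b} | OUT={a*b, a+f}
  B4: | IN={a*b, a+f} | OUT={a*b, a+f}
  B5: | IN={a*b} | OUT={}
  B6: | IN={} | OUT={}

Merge at B4: IN[B4] = OUT[B3] = {a*b, a+f}
Applying B4's transfer function to that IN value gives OUT[B4] (row B4 above).

Answer: {a*b, a+f}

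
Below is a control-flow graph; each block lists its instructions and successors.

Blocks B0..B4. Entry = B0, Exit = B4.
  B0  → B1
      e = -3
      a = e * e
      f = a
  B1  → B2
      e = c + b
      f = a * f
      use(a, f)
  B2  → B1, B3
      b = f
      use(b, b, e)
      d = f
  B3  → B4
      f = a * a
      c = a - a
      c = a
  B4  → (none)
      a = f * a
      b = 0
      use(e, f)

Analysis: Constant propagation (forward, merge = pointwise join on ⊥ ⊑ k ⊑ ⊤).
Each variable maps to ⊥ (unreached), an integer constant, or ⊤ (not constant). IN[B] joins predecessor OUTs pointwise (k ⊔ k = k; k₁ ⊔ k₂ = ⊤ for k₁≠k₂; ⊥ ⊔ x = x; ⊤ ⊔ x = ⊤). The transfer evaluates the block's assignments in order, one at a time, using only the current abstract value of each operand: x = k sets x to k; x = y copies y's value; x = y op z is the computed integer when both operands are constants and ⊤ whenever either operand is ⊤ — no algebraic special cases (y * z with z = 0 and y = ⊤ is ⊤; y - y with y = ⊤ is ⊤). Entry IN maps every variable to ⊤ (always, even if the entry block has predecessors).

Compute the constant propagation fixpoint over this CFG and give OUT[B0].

Answer: {a: 9, b: ⊤, c: ⊤, d: ⊤, e: -3, f: 9}

Trace:
Per-block solution:
  B0:   IN=(all ⊤)   OUT={a:9, e:-3, f:9; rest ⊤}
  B1:   IN={a:9; rest ⊤}   OUT={a:9; rest ⊤}
  B2:   IN={a:9; rest ⊤}   OUT={a:9; rest ⊤}
  B3:   IN={a:9; rest ⊤}   OUT={a:9, c:9, f:81; rest ⊤}
  B4:   IN={a:9, c:9, f:81; rest ⊤}   OUT={a:729, b:0, c:9, f:81; rest ⊤}

B0 is the boundary node: IN[B0] = {a: ⊤, b: ⊤, c: ⊤, d: ⊤, e: ⊤, f: ⊤}
Applying B0's transfer function to that IN value gives OUT[B0] (row B0 above).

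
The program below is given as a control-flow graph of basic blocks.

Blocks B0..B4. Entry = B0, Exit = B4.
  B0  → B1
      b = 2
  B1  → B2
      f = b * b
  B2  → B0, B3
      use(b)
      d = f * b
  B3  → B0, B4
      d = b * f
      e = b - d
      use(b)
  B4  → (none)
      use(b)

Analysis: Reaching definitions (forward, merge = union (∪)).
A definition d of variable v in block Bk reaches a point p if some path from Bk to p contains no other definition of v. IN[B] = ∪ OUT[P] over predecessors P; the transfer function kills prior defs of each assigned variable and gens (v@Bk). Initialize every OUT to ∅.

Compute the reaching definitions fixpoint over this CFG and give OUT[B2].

Answer: {b@B0, d@B2, e@B3, f@B1}

Trace:
Converged values:
  B0:   IN={b@B0, d@B2, d@B3, e@B3, f@B1}   OUT={b@B0, d@B2, d@B3, e@B3, f@B1}
  B1:   IN={b@B0, d@B2, d@B3, e@B3, f@B1}   OUT={b@B0, d@B2, d@B3, e@B3, f@B1}
  B2:   IN={b@B0, d@B2, d@B3, e@B3, f@B1}   OUT={b@B0, d@B2, e@B3, f@B1}
  B3:   IN={b@B0, d@B2, e@B3, f@B1}   OUT={b@B0, d@B3, e@B3, f@B1}
  B4:   IN={b@B0, d@B3, e@B3, f@B1}   OUT={b@B0, d@B3, e@B3, f@B1}

Merge at B2: IN[B2] = OUT[B1] = {b@B0, d@B2, d@B3, e@B3, f@B1}
Applying B2's transfer function to that IN value gives OUT[B2] (row B2 above).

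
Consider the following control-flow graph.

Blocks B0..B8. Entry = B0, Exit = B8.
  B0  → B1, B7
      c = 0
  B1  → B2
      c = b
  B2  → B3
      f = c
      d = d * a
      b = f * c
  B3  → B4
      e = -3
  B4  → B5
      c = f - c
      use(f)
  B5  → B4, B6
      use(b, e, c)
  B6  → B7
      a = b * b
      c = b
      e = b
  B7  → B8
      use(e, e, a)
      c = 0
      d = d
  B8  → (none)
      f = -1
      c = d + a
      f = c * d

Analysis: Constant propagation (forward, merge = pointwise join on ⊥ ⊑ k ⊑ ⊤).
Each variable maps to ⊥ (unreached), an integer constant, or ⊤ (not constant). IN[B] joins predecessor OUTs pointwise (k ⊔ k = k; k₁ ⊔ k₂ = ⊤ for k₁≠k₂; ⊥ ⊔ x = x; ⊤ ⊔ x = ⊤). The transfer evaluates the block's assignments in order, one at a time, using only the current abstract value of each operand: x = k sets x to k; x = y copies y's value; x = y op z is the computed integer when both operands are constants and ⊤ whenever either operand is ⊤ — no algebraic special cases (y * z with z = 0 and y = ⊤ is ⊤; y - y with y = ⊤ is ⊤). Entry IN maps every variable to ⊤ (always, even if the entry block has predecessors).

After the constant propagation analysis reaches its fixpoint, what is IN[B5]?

Answer: {a: ⊤, b: ⊤, c: ⊤, d: ⊤, e: -3, f: ⊤}

Derivation:
Converged values:
  B0:  IN=(all ⊤)  OUT={c:0; rest ⊤}
  B1:  IN={c:0; rest ⊤}  OUT=(all ⊤)
  B2:  IN=(all ⊤)  OUT=(all ⊤)
  B3:  IN=(all ⊤)  OUT={e:-3; rest ⊤}
  B4:  IN={e:-3; rest ⊤}  OUT={e:-3; rest ⊤}
  B5:  IN={e:-3; rest ⊤}  OUT={e:-3; rest ⊤}
  B6:  IN={e:-3; rest ⊤}  OUT=(all ⊤)
  B7:  IN=(all ⊤)  OUT={c:0; rest ⊤}
  B8:  IN={c:0; rest ⊤}  OUT=(all ⊤)

Merge at B5: IN[B5] = OUT[B4] = {a: ⊤, b: ⊤, c: ⊤, d: ⊤, e: -3, f: ⊤}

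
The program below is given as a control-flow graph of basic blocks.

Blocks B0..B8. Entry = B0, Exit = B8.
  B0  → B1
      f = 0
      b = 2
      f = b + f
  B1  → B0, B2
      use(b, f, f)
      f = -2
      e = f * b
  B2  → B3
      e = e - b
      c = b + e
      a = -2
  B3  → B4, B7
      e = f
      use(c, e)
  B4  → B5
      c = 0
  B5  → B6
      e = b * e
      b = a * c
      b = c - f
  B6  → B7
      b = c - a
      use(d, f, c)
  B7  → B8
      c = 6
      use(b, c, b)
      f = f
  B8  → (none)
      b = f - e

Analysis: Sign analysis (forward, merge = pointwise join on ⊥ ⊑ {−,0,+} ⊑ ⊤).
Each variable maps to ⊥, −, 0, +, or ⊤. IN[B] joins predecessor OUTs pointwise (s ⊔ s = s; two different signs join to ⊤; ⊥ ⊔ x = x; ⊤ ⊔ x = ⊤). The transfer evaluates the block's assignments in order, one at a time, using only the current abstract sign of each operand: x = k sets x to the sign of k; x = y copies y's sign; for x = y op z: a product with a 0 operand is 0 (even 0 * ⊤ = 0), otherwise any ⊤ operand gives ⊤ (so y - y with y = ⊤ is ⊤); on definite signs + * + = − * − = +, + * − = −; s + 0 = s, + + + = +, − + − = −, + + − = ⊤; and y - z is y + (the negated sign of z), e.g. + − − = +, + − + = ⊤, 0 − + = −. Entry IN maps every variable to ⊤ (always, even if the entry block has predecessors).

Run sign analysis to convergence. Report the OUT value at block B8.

Fixpoint table:
  B0: | IN=(all ⊤) | OUT={b:+, f:+; rest ⊤}
  B1: | IN={b:+, f:+; rest ⊤} | OUT={b:+, e:-, f:-; rest ⊤}
  B2: | IN={b:+, e:-, f:-; rest ⊤} | OUT={a:-, b:+, e:-, f:-; rest ⊤}
  B3: | IN={a:-, b:+, e:-, f:-; rest ⊤} | OUT={a:-, b:+, e:-, f:-; rest ⊤}
  B4: | IN={a:-, b:+, e:-, f:-; rest ⊤} | OUT={a:-, b:+, c:0, e:-, f:-; rest ⊤}
  B5: | IN={a:-, b:+, c:0, e:-, f:-; rest ⊤} | OUT={a:-, b:+, c:0, e:-, f:-; rest ⊤}
  B6: | IN={a:-, b:+, c:0, e:-, f:-; rest ⊤} | OUT={a:-, b:+, c:0, e:-, f:-; rest ⊤}
  B7: | IN={a:-, b:+, e:-, f:-; rest ⊤} | OUT={a:-, b:+, c:+, e:-, f:-; rest ⊤}
  B8: | IN={a:-, b:+, c:+, e:-, f:-; rest ⊤} | OUT={a:-, c:+, e:-, f:-; rest ⊤}

Merge at B8: IN[B8] = OUT[B7] = {a: -, b: +, c: +, d: ⊤, e: -, f: -}
Applying B8's transfer function to that IN value gives OUT[B8] (row B8 above).

Answer: {a: -, b: ⊤, c: +, d: ⊤, e: -, f: -}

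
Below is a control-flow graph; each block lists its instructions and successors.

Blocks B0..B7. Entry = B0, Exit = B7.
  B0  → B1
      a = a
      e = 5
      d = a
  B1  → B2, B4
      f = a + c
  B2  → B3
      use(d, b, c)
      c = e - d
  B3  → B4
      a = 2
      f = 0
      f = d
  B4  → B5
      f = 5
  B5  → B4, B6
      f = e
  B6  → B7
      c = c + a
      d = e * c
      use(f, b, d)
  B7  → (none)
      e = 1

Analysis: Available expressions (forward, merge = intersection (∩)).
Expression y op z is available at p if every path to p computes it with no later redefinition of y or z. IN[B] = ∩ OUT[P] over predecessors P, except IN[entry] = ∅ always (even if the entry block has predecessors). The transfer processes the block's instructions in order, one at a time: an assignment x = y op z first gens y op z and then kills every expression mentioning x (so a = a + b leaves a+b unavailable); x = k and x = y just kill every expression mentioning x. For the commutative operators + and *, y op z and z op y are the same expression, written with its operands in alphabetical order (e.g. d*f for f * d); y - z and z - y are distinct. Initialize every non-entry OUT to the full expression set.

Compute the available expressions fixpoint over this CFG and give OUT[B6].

Answer: {c*e}

Trace:
Fixpoint table:
  B0: | IN={} | OUT={}
  B1: | IN={} | OUT={a+c}
  B2: | IN={a+c} | OUT={e-d}
  B3: | IN={e-d} | OUT={e-d}
  B4: | IN={} | OUT={}
  B5: | IN={} | OUT={}
  B6: | IN={} | OUT={c*e}
  B7: | IN={c*e} | OUT={}

Merge at B6: IN[B6] = OUT[B5] = {}
Applying B6's transfer function to that IN value gives OUT[B6] (row B6 above).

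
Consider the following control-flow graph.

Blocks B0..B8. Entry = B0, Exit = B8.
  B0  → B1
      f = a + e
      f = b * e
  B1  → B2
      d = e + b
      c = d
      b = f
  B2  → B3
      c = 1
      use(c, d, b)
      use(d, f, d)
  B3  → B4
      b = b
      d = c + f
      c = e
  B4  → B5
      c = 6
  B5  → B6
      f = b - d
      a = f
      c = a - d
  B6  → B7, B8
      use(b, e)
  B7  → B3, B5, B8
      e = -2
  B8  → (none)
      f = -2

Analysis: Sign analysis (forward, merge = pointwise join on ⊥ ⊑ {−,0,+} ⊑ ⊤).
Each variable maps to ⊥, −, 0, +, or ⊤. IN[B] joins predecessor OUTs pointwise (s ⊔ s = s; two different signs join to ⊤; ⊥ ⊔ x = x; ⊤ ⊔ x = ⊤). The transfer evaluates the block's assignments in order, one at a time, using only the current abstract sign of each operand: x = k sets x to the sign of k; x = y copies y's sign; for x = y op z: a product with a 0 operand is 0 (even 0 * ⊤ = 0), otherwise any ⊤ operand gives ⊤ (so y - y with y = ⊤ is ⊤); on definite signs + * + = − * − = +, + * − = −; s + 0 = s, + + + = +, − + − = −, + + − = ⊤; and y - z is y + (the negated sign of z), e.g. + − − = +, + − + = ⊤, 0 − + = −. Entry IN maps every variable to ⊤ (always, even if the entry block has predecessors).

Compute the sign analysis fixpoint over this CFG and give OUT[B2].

Per-block solution:
  B0:  IN=(all ⊤)  OUT=(all ⊤)
  B1:  IN=(all ⊤)  OUT=(all ⊤)
  B2:  IN=(all ⊤)  OUT={c:+; rest ⊤}
  B3:  IN=(all ⊤)  OUT=(all ⊤)
  B4:  IN=(all ⊤)  OUT={c:+; rest ⊤}
  B5:  IN=(all ⊤)  OUT=(all ⊤)
  B6:  IN=(all ⊤)  OUT=(all ⊤)
  B7:  IN=(all ⊤)  OUT={e:-; rest ⊤}
  B8:  IN=(all ⊤)  OUT={f:-; rest ⊤}

Merge at B2: IN[B2] = OUT[B1] = {a: ⊤, b: ⊤, c: ⊤, d: ⊤, e: ⊤, f: ⊤}
Applying B2's transfer function to that IN value gives OUT[B2] (row B2 above).

Answer: {a: ⊤, b: ⊤, c: +, d: ⊤, e: ⊤, f: ⊤}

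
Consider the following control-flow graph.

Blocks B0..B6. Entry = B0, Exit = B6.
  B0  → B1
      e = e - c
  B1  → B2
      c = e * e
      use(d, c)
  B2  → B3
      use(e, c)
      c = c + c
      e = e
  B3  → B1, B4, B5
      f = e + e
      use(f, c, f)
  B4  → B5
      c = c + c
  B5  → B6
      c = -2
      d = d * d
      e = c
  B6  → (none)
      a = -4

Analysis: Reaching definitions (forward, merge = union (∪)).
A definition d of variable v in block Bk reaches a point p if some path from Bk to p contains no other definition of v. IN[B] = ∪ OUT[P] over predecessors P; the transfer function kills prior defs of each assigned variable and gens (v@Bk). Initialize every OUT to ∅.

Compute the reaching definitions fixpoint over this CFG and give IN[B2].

Converged values:
  B0:   IN={}   OUT={e@B0}
  B1:   IN={c@B2, e@B0, e@B2, f@B3}   OUT={c@B1, e@B0, e@B2, f@B3}
  B2:   IN={c@B1, e@B0, e@B2, f@B3}   OUT={c@B2, e@B2, f@B3}
  B3:   IN={c@B2, e@B2, f@B3}   OUT={c@B2, e@B2, f@B3}
  B4:   IN={c@B2, e@B2, f@B3}   OUT={c@B4, e@B2, f@B3}
  B5:   IN={c@B2, c@B4, e@B2, f@B3}   OUT={c@B5, d@B5, e@B5, f@B3}
  B6:   IN={c@B5, d@B5, e@B5, f@B3}   OUT={a@B6, c@B5, d@B5, e@B5, f@B3}

Merge at B2: IN[B2] = OUT[B1] = {c@B1, e@B0, e@B2, f@B3}

Answer: {c@B1, e@B0, e@B2, f@B3}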